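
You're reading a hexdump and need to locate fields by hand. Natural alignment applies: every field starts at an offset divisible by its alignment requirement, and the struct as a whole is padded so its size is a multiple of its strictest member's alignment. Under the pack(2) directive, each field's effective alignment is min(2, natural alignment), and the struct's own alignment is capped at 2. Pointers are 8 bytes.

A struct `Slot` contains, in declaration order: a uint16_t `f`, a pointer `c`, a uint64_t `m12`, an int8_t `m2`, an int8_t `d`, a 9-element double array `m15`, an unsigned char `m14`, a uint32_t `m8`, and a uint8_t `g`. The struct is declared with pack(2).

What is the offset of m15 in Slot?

f at 0 (size 2, align 2) → ends 2
c at 2 (size 8, align 2) → ends 10
m12 at 10 (size 8, align 2) → ends 18
m2 at 18 (size 1, align 1) → ends 19
d at 19 (size 1, align 1) → ends 20
m15 at 20 (size 72, align 2) → ends 92

20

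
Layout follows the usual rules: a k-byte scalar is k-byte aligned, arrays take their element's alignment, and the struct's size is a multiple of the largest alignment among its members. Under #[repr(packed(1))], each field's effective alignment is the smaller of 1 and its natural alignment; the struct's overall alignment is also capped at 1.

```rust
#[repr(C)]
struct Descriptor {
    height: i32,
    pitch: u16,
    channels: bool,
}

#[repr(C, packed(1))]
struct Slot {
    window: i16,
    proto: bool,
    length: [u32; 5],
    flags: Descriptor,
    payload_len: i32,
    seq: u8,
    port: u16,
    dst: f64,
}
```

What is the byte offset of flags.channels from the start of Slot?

29

Descriptor: 0..4  height  (4B, 4-aligned); 4..6  pitch  (2B, 2-aligned); 6..7  channels  (1B, 1-aligned); 7..8  -- tail padding (1B); sizeof = 8, alignof = 4
0..2  window  (2B, 1-aligned)
2..3  proto  (1B, 1-aligned)
3..23  length  (20B, 1-aligned)
23..31  flags  (8B, 1-aligned)
within Descriptor: channels at 6
23 + 6 = 29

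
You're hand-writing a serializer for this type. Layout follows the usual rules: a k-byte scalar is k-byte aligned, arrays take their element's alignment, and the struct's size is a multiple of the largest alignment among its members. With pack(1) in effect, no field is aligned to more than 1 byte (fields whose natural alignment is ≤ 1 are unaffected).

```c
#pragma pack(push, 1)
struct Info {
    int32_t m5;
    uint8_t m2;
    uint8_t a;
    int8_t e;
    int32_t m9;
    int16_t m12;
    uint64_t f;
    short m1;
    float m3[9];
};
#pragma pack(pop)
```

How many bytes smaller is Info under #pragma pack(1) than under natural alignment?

natural layout:
  @0: m5 [4B, align 4] → 4
  @4: m2 [1B, align 1] → 5
  @5: a [1B, align 1] → 6
  @6: e [1B, align 1] → 7
  +1 pad (align 4)
  @8: m9 [4B, align 4] → 12
  @12: m12 [2B, align 2] → 14
  +2 pad (align 8)
  @16: f [8B, align 8] → 24
  @24: m1 [2B, align 2] → 26
  +2 pad (align 4)
  @28: m3 [36B, align 4] → 64
  size 64, align 8
packed(1) layout:
  @0: m5 [4B, align 1] → 4
  @4: m2 [1B, align 1] → 5
  @5: a [1B, align 1] → 6
  @6: e [1B, align 1] → 7
  @7: m9 [4B, align 1] → 11
  @11: m12 [2B, align 1] → 13
  @13: f [8B, align 1] → 21
  @21: m1 [2B, align 1] → 23
  @23: m3 [36B, align 1] → 59
  size 59, align 1
64 − 59 = 5

5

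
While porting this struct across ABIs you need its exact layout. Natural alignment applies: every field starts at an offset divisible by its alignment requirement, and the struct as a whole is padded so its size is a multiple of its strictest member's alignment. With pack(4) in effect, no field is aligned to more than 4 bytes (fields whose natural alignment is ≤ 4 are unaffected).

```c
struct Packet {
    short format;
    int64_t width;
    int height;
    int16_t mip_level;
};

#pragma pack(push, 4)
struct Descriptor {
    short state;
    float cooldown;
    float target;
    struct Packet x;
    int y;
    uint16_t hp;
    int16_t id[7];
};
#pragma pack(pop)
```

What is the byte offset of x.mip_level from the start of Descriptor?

Packet: @0: format [2B, align 2] → 2; +6 pad (align 8); @8: width [8B, align 8] → 16; @16: height [4B, align 4] → 20; @20: mip_level [2B, align 2] → 22; +2 tail pad (align 8); size 24, align 8
@0: state [2B, align 2] → 2
+2 pad (align 4)
@4: cooldown [4B, align 4] → 8
@8: target [4B, align 4] → 12
@12: x [24B, align 4] → 36
within Packet: mip_level at 20
12 + 20 = 32

32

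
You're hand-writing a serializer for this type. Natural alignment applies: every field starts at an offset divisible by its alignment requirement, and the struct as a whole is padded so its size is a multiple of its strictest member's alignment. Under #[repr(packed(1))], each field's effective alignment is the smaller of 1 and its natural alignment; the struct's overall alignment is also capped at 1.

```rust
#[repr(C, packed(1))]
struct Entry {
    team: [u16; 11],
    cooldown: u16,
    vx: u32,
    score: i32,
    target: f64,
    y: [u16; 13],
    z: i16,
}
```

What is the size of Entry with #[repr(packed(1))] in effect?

68

team at 0 (size 22, align 1) → ends 22
cooldown at 22 (size 2, align 1) → ends 24
vx at 24 (size 4, align 1) → ends 28
score at 28 (size 4, align 1) → ends 32
target at 32 (size 8, align 1) → ends 40
y at 40 (size 26, align 1) → ends 66
z at 66 (size 2, align 1) → ends 68
total 68 bytes, alignment 1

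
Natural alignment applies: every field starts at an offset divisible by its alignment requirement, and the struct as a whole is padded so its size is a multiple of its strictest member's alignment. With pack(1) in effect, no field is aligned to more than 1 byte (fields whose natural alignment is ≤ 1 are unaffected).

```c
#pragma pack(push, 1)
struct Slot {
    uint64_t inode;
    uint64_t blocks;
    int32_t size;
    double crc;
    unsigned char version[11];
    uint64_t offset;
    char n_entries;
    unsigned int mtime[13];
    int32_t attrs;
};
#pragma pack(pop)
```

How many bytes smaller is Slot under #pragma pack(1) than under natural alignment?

16

natural layout:
  0..8  inode  (8B, 8-aligned)
  8..16  blocks  (8B, 8-aligned)
  16..20  size  (4B, 4-aligned)
  20..24  -- padding (4B)
  24..32  crc  (8B, 8-aligned)
  32..43  version  (11B, 1-aligned)
  43..48  -- padding (5B)
  48..56  offset  (8B, 8-aligned)
  56..57  n_entries  (1B, 1-aligned)
  57..60  -- padding (3B)
  60..112  mtime  (52B, 4-aligned)
  112..116  attrs  (4B, 4-aligned)
  116..120  -- tail padding (4B)
  sizeof = 120, alignof = 8
packed(1) layout:
  0..8  inode  (8B, 1-aligned)
  8..16  blocks  (8B, 1-aligned)
  16..20  size  (4B, 1-aligned)
  20..28  crc  (8B, 1-aligned)
  28..39  version  (11B, 1-aligned)
  39..47  offset  (8B, 1-aligned)
  47..48  n_entries  (1B, 1-aligned)
  48..100  mtime  (52B, 1-aligned)
  100..104  attrs  (4B, 1-aligned)
  sizeof = 104, alignof = 1
120 − 104 = 16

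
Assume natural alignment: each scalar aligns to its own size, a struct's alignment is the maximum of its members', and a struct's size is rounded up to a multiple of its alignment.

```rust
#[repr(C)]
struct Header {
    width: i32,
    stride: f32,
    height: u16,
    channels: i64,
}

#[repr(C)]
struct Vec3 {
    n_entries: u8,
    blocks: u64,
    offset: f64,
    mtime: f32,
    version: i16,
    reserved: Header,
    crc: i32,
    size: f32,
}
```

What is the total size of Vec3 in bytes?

64 bytes

Header: @0: width [4B, align 4] → 4; @4: stride [4B, align 4] → 8; @8: height [2B, align 2] → 10; +6 pad (align 8); @16: channels [8B, align 8] → 24; size 24, align 8
@0: n_entries [1B, align 1] → 1
+7 pad (align 8)
@8: blocks [8B, align 8] → 16
@16: offset [8B, align 8] → 24
@24: mtime [4B, align 4] → 28
@28: version [2B, align 2] → 30
+2 pad (align 8)
@32: reserved [24B, align 8] → 56
@56: crc [4B, align 4] → 60
@60: size [4B, align 4] → 64
size 64, align 8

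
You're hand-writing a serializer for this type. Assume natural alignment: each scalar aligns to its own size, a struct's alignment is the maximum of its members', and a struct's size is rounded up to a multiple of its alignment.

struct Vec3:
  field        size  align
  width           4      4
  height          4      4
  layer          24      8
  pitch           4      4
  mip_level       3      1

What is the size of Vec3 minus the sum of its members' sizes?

0..4  width  (4B, 4-aligned)
4..8  height  (4B, 4-aligned)
8..32  layer  (24B, 8-aligned)
32..36  pitch  (4B, 4-aligned)
36..39  mip_level  (3B, 1-aligned)
39..40  -- tail padding (1B)
sizeof = 40, alignof = 8
data bytes 39, size 40 → padding 1

1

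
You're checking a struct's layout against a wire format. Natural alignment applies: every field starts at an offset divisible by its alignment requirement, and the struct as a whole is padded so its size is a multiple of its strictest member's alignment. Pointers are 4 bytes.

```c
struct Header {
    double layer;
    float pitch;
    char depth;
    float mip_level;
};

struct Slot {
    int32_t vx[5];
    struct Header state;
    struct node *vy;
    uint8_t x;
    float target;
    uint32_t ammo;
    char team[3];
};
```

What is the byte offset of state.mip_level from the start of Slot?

40

Header: @0: layer [8B, align 8] → 8; @8: pitch [4B, align 4] → 12; @12: depth [1B, align 1] → 13; +3 pad (align 4); @16: mip_level [4B, align 4] → 20; +4 tail pad (align 8); size 24, align 8
@0: vx [20B, align 4] → 20
+4 pad (align 8)
@24: state [24B, align 8] → 48
within Header: mip_level at 16
24 + 16 = 40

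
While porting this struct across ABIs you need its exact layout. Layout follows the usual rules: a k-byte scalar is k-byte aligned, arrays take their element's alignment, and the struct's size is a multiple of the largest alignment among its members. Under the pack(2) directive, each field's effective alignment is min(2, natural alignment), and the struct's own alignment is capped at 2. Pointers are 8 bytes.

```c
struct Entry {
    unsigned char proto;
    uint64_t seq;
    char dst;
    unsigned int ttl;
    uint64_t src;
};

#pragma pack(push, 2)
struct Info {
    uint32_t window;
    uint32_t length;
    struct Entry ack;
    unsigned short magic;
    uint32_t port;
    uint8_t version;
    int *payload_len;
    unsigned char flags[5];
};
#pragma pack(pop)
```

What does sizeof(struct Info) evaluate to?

62

Entry: @0: proto [1B, align 1] → 1; +7 pad (align 8); @8: seq [8B, align 8] → 16; @16: dst [1B, align 1] → 17; +3 pad (align 4); @20: ttl [4B, align 4] → 24; @24: src [8B, align 8] → 32; size 32, align 8
@0: window [4B, align 2] → 4
@4: length [4B, align 2] → 8
@8: ack [32B, align 2] → 40
@40: magic [2B, align 2] → 42
@42: port [4B, align 2] → 46
@46: version [1B, align 1] → 47
+1 pad (align 2)
@48: payload_len [8B, align 2] → 56
@56: flags [5B, align 1] → 61
+1 tail pad (align 2)
size 62, align 2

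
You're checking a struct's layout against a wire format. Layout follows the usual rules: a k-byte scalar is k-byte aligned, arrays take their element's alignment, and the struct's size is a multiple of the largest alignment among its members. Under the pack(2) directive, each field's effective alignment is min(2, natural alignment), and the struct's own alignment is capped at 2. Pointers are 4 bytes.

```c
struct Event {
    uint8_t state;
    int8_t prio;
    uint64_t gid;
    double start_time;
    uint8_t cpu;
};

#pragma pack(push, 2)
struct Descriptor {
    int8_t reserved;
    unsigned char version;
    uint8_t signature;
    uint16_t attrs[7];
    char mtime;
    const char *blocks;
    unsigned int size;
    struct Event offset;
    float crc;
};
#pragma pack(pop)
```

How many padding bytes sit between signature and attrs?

Event: 0..1  state  (1B, 1-aligned); 1..2  prio  (1B, 1-aligned); 2..8  -- padding (6B); 8..16  gid  (8B, 8-aligned); 16..24  start_time  (8B, 8-aligned); 24..25  cpu  (1B, 1-aligned); 25..32  -- tail padding (7B); sizeof = 32, alignof = 8
0..1  reserved  (1B, 1-aligned)
1..2  version  (1B, 1-aligned)
2..3  signature  (1B, 1-aligned)
3..4  -- padding (1B)
4..18  attrs  (14B, 2-aligned)

1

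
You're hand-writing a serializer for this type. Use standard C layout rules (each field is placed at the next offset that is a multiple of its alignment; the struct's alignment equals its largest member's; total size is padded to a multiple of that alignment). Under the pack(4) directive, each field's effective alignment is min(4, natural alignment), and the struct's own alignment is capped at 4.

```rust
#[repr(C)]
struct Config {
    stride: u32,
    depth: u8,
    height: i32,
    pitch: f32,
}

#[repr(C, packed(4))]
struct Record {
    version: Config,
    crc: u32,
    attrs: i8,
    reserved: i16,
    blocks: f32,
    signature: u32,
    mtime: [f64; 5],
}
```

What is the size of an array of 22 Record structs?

Config: stride at 0 (size 4, align 4) → ends 4; depth at 4 (size 1, align 1) → ends 5; pad 3 to align 4 for height; height at 8 (size 4, align 4) → ends 12; pitch at 12 (size 4, align 4) → ends 16; total 16 bytes, alignment 4
version at 0 (size 16, align 4) → ends 16
crc at 16 (size 4, align 4) → ends 20
attrs at 20 (size 1, align 1) → ends 21
pad 1 to align 2 for reserved
reserved at 22 (size 2, align 2) → ends 24
blocks at 24 (size 4, align 4) → ends 28
signature at 28 (size 4, align 4) → ends 32
mtime at 32 (size 40, align 4) → ends 72
total 72 bytes, alignment 4
array of 22: 22 × 72 = 1584

1584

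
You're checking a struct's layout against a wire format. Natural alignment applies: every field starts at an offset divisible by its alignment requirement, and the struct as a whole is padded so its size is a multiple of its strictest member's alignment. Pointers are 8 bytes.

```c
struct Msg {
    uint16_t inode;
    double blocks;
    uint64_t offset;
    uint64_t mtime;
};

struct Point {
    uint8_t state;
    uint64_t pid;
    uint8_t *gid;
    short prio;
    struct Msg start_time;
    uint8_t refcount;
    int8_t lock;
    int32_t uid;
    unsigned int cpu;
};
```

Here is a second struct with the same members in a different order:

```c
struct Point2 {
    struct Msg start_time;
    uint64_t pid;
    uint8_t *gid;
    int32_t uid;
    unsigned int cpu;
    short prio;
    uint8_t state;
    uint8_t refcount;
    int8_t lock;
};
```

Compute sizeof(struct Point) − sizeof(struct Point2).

16

Msg: inode at 0 (size 2, align 2) → ends 2; pad 6 to align 8 for blocks; blocks at 8 (size 8, align 8) → ends 16; offset at 16 (size 8, align 8) → ends 24; mtime at 24 (size 8, align 8) → ends 32; total 32 bytes, alignment 8
state at 0 (size 1, align 1) → ends 1
pad 7 to align 8 for pid
pid at 8 (size 8, align 8) → ends 16
gid at 16 (size 8, align 8) → ends 24
prio at 24 (size 2, align 2) → ends 26
pad 6 to align 8 for start_time
start_time at 32 (size 32, align 8) → ends 64
refcount at 64 (size 1, align 1) → ends 65
lock at 65 (size 1, align 1) → ends 66
pad 2 to align 4 for uid
uid at 68 (size 4, align 4) → ends 72
cpu at 72 (size 4, align 4) → ends 76
tail pad 4 to reach multiple of 8
total 80 bytes, alignment 8
— Point2 —
start_time at 0 (size 32, align 8) → ends 32
pid at 32 (size 8, align 8) → ends 40
gid at 40 (size 8, align 8) → ends 48
uid at 48 (size 4, align 4) → ends 52
cpu at 52 (size 4, align 4) → ends 56
prio at 56 (size 2, align 2) → ends 58
state at 58 (size 1, align 1) → ends 59
refcount at 59 (size 1, align 1) → ends 60
lock at 60 (size 1, align 1) → ends 61
tail pad 3 to reach multiple of 8
total 64 bytes, alignment 8
80 − 64 = 16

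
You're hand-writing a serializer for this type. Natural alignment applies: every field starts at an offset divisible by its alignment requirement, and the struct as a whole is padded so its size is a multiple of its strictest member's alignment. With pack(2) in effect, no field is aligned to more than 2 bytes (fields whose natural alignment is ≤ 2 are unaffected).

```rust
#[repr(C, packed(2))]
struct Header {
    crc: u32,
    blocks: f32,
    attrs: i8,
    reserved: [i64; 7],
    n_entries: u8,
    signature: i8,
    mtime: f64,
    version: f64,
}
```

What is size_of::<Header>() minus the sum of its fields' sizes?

0..4  crc  (4B, 2-aligned)
4..8  blocks  (4B, 2-aligned)
8..9  attrs  (1B, 1-aligned)
9..10  -- padding (1B)
10..66  reserved  (56B, 2-aligned)
66..67  n_entries  (1B, 1-aligned)
67..68  signature  (1B, 1-aligned)
68..76  mtime  (8B, 2-aligned)
76..84  version  (8B, 2-aligned)
sizeof = 84, alignof = 2
data bytes 83, size 84 → padding 1

1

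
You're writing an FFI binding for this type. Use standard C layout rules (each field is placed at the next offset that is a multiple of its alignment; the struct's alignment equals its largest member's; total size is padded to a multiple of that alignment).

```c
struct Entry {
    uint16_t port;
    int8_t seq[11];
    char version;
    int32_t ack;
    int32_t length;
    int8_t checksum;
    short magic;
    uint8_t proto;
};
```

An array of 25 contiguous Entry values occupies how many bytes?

800

port at 0 (size 2, align 2) → ends 2
seq at 2 (size 11, align 1) → ends 13
version at 13 (size 1, align 1) → ends 14
pad 2 to align 4 for ack
ack at 16 (size 4, align 4) → ends 20
length at 20 (size 4, align 4) → ends 24
checksum at 24 (size 1, align 1) → ends 25
pad 1 to align 2 for magic
magic at 26 (size 2, align 2) → ends 28
proto at 28 (size 1, align 1) → ends 29
tail pad 3 to reach multiple of 4
total 32 bytes, alignment 4
array of 25: 25 × 32 = 800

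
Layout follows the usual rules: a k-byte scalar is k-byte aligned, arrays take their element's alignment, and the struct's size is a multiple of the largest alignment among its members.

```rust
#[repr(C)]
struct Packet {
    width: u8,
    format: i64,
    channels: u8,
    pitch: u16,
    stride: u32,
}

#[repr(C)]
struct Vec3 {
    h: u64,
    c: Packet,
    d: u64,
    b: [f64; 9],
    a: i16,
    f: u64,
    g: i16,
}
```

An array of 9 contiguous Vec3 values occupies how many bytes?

1224

Packet: 0..1  width  (1B, 1-aligned); 1..8  -- padding (7B); 8..16  format  (8B, 8-aligned); 16..17  channels  (1B, 1-aligned); 17..18  -- padding (1B); 18..20  pitch  (2B, 2-aligned); 20..24  stride  (4B, 4-aligned); sizeof = 24, alignof = 8
0..8  h  (8B, 8-aligned)
8..32  c  (24B, 8-aligned)
32..40  d  (8B, 8-aligned)
40..112  b  (72B, 8-aligned)
112..114  a  (2B, 2-aligned)
114..120  -- padding (6B)
120..128  f  (8B, 8-aligned)
128..130  g  (2B, 2-aligned)
130..136  -- tail padding (6B)
sizeof = 136, alignof = 8
array of 9: 9 × 136 = 1224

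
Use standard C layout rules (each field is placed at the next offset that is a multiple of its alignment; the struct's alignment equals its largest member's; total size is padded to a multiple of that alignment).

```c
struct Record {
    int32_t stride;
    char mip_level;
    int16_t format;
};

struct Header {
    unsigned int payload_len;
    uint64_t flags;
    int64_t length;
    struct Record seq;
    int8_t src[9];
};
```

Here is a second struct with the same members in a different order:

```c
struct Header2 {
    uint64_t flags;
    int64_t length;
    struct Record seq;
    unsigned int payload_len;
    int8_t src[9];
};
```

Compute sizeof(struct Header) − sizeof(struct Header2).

Record: @0: stride [4B, align 4] → 4; @4: mip_level [1B, align 1] → 5; +1 pad (align 2); @6: format [2B, align 2] → 8; size 8, align 4
@0: payload_len [4B, align 4] → 4
+4 pad (align 8)
@8: flags [8B, align 8] → 16
@16: length [8B, align 8] → 24
@24: seq [8B, align 4] → 32
@32: src [9B, align 1] → 41
+7 tail pad (align 8)
size 48, align 8
— Header2 —
@0: flags [8B, align 8] → 8
@8: length [8B, align 8] → 16
@16: seq [8B, align 4] → 24
@24: payload_len [4B, align 4] → 28
@28: src [9B, align 1] → 37
+3 tail pad (align 8)
size 40, align 8
48 − 40 = 8

8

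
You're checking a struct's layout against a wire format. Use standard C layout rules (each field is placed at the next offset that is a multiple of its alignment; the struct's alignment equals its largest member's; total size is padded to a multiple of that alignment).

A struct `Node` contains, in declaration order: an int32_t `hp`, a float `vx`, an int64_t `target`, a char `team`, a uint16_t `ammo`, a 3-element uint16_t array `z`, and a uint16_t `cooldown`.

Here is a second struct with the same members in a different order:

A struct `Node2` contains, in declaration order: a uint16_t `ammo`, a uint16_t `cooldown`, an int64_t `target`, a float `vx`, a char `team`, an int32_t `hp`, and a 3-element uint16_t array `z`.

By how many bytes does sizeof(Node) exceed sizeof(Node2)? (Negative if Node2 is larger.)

-8

hp at 0 (size 4, align 4) → ends 4
vx at 4 (size 4, align 4) → ends 8
target at 8 (size 8, align 8) → ends 16
team at 16 (size 1, align 1) → ends 17
pad 1 to align 2 for ammo
ammo at 18 (size 2, align 2) → ends 20
z at 20 (size 6, align 2) → ends 26
cooldown at 26 (size 2, align 2) → ends 28
tail pad 4 to reach multiple of 8
total 32 bytes, alignment 8
— Node2 —
ammo at 0 (size 2, align 2) → ends 2
cooldown at 2 (size 2, align 2) → ends 4
pad 4 to align 8 for target
target at 8 (size 8, align 8) → ends 16
vx at 16 (size 4, align 4) → ends 20
team at 20 (size 1, align 1) → ends 21
pad 3 to align 4 for hp
hp at 24 (size 4, align 4) → ends 28
z at 28 (size 6, align 2) → ends 34
tail pad 6 to reach multiple of 8
total 40 bytes, alignment 8
32 − 40 = -8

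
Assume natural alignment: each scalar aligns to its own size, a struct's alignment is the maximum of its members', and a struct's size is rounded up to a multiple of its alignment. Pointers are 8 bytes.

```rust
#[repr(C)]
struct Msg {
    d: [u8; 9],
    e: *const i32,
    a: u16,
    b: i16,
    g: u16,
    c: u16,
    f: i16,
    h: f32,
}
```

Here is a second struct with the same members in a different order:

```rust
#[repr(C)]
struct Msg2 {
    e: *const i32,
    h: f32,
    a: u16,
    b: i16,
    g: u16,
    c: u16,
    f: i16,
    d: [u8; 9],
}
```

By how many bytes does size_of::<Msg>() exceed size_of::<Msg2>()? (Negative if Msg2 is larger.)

0..9  d  (9B, 1-aligned)
9..16  -- padding (7B)
16..24  e  (8B, 8-aligned)
24..26  a  (2B, 2-aligned)
26..28  b  (2B, 2-aligned)
28..30  g  (2B, 2-aligned)
30..32  c  (2B, 2-aligned)
32..34  f  (2B, 2-aligned)
34..36  -- padding (2B)
36..40  h  (4B, 4-aligned)
sizeof = 40, alignof = 8
— Msg2 —
0..8  e  (8B, 8-aligned)
8..12  h  (4B, 4-aligned)
12..14  a  (2B, 2-aligned)
14..16  b  (2B, 2-aligned)
16..18  g  (2B, 2-aligned)
18..20  c  (2B, 2-aligned)
20..22  f  (2B, 2-aligned)
22..31  d  (9B, 1-aligned)
31..32  -- tail padding (1B)
sizeof = 32, alignof = 8
40 − 32 = 8

8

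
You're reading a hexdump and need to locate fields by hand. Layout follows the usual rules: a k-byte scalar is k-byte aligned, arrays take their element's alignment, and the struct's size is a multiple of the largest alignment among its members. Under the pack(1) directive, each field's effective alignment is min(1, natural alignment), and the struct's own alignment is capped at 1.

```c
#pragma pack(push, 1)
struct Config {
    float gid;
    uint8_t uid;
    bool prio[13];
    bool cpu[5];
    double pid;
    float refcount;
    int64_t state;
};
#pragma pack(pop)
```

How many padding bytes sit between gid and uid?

@0: gid [4B, align 1] → 4
@4: uid [1B, align 1] → 5

0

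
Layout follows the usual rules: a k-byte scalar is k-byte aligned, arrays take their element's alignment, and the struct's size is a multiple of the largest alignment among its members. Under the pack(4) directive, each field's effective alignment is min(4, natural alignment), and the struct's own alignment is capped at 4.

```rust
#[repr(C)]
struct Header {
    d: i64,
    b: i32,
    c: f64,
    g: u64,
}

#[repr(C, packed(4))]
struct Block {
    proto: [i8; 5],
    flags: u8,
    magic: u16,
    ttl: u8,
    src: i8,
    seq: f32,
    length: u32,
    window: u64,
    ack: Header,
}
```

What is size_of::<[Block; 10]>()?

Header: 0..8  d  (8B, 8-aligned); 8..12  b  (4B, 4-aligned); 12..16  -- padding (4B); 16..24  c  (8B, 8-aligned); 24..32  g  (8B, 8-aligned); sizeof = 32, alignof = 8
0..5  proto  (5B, 1-aligned)
5..6  flags  (1B, 1-aligned)
6..8  magic  (2B, 2-aligned)
8..9  ttl  (1B, 1-aligned)
9..10  src  (1B, 1-aligned)
10..12  -- padding (2B)
12..16  seq  (4B, 4-aligned)
16..20  length  (4B, 4-aligned)
20..28  window  (8B, 4-aligned)
28..60  ack  (32B, 4-aligned)
sizeof = 60, alignof = 4
array of 10: 10 × 60 = 600

600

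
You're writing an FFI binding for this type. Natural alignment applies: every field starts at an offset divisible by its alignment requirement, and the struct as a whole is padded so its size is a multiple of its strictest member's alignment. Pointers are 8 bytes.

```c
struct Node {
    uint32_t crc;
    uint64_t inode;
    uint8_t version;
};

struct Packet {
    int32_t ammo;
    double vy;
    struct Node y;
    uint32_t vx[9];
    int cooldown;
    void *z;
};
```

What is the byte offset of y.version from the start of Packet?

Node: crc at 0 (size 4, align 4) → ends 4; pad 4 to align 8 for inode; inode at 8 (size 8, align 8) → ends 16; version at 16 (size 1, align 1) → ends 17; tail pad 7 to reach multiple of 8; total 24 bytes, alignment 8
ammo at 0 (size 4, align 4) → ends 4
pad 4 to align 8 for vy
vy at 8 (size 8, align 8) → ends 16
y at 16 (size 24, align 8) → ends 40
within Node: version at 16
16 + 16 = 32

32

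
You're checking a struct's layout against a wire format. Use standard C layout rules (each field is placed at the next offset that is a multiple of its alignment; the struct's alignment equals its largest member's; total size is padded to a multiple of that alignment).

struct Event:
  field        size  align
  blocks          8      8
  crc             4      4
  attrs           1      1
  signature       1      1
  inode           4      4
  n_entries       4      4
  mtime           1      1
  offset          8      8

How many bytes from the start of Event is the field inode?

@0: blocks [8B, align 8] → 8
@8: crc [4B, align 4] → 12
@12: attrs [1B, align 1] → 13
@13: signature [1B, align 1] → 14
+2 pad (align 4)
@16: inode [4B, align 4] → 20

16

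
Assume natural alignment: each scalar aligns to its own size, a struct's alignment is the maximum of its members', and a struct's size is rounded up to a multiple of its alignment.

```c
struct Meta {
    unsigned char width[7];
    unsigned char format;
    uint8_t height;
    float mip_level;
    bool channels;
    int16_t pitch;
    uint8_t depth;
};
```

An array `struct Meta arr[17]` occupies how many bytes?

0..7  width  (7B, 1-aligned)
7..8  format  (1B, 1-aligned)
8..9  height  (1B, 1-aligned)
9..12  -- padding (3B)
12..16  mip_level  (4B, 4-aligned)
16..17  channels  (1B, 1-aligned)
17..18  -- padding (1B)
18..20  pitch  (2B, 2-aligned)
20..21  depth  (1B, 1-aligned)
21..24  -- tail padding (3B)
sizeof = 24, alignof = 4
array of 17: 17 × 24 = 408

408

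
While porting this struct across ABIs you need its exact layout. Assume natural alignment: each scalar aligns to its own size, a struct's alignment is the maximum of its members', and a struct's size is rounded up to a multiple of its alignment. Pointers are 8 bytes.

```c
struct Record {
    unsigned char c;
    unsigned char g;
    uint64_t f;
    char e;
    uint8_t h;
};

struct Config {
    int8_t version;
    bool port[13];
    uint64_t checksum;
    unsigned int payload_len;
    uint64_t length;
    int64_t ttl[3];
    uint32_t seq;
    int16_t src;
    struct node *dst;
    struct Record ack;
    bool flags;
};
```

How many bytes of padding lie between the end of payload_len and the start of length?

4

Record: @0: c [1B, align 1] → 1; @1: g [1B, align 1] → 2; +6 pad (align 8); @8: f [8B, align 8] → 16; @16: e [1B, align 1] → 17; @17: h [1B, align 1] → 18; +6 tail pad (align 8); size 24, align 8
@0: version [1B, align 1] → 1
@1: port [13B, align 1] → 14
+2 pad (align 8)
@16: checksum [8B, align 8] → 24
@24: payload_len [4B, align 4] → 28
+4 pad (align 8)
@32: length [8B, align 8] → 40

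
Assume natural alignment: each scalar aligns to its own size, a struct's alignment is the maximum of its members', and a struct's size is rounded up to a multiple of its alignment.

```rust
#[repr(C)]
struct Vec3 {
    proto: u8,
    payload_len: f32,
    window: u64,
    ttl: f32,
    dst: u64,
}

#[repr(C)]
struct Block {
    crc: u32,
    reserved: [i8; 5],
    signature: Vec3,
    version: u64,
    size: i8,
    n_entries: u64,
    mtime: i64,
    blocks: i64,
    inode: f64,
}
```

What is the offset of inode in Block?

Vec3: @0: proto [1B, align 1] → 1; +3 pad (align 4); @4: payload_len [4B, align 4] → 8; @8: window [8B, align 8] → 16; @16: ttl [4B, align 4] → 20; +4 pad (align 8); @24: dst [8B, align 8] → 32; size 32, align 8
@0: crc [4B, align 4] → 4
@4: reserved [5B, align 1] → 9
+7 pad (align 8)
@16: signature [32B, align 8] → 48
@48: version [8B, align 8] → 56
@56: size [1B, align 1] → 57
+7 pad (align 8)
@64: n_entries [8B, align 8] → 72
@72: mtime [8B, align 8] → 80
@80: blocks [8B, align 8] → 88
@88: inode [8B, align 8] → 96

88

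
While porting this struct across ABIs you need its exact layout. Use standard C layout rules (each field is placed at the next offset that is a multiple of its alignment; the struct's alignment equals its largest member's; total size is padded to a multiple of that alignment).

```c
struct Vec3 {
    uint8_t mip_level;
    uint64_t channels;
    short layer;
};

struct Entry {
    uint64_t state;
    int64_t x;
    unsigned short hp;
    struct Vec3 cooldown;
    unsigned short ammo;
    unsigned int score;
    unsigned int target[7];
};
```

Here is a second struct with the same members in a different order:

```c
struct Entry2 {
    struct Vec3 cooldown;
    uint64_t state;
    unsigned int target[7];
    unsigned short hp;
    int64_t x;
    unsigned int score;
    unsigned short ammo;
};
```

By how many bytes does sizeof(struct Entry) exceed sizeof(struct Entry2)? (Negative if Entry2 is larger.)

Vec3: mip_level at 0 (size 1, align 1) → ends 1; pad 7 to align 8 for channels; channels at 8 (size 8, align 8) → ends 16; layer at 16 (size 2, align 2) → ends 18; tail pad 6 to reach multiple of 8; total 24 bytes, alignment 8
state at 0 (size 8, align 8) → ends 8
x at 8 (size 8, align 8) → ends 16
hp at 16 (size 2, align 2) → ends 18
pad 6 to align 8 for cooldown
cooldown at 24 (size 24, align 8) → ends 48
ammo at 48 (size 2, align 2) → ends 50
pad 2 to align 4 for score
score at 52 (size 4, align 4) → ends 56
target at 56 (size 28, align 4) → ends 84
tail pad 4 to reach multiple of 8
total 88 bytes, alignment 8
— Entry2 —
cooldown at 0 (size 24, align 8) → ends 24
state at 24 (size 8, align 8) → ends 32
target at 32 (size 28, align 4) → ends 60
hp at 60 (size 2, align 2) → ends 62
pad 2 to align 8 for x
x at 64 (size 8, align 8) → ends 72
score at 72 (size 4, align 4) → ends 76
ammo at 76 (size 2, align 2) → ends 78
tail pad 2 to reach multiple of 8
total 80 bytes, alignment 8
88 − 80 = 8

8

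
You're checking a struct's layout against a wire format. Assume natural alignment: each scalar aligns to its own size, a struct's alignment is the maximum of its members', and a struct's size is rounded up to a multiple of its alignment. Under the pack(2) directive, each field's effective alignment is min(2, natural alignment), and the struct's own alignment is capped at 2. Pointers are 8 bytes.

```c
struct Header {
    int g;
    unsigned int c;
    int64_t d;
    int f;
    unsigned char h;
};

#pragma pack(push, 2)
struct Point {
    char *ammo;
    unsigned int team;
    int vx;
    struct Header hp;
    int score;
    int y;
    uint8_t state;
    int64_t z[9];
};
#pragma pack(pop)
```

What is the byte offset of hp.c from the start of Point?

Header: @0: g [4B, align 4] → 4; @4: c [4B, align 4] → 8; @8: d [8B, align 8] → 16; @16: f [4B, align 4] → 20; @20: h [1B, align 1] → 21; +3 tail pad (align 8); size 24, align 8
@0: ammo [8B, align 2] → 8
@8: team [4B, align 2] → 12
@12: vx [4B, align 2] → 16
@16: hp [24B, align 2] → 40
within Header: c at 4
16 + 4 = 20

20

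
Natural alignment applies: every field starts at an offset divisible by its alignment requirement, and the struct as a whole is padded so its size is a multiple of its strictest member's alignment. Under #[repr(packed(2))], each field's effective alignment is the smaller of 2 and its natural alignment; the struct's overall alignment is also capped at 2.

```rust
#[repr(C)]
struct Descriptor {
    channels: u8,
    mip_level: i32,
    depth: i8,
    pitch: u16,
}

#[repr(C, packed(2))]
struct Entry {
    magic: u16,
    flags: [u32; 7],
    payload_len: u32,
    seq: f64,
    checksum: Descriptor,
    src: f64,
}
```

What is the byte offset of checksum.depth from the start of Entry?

Descriptor: @0: channels [1B, align 1] → 1; +3 pad (align 4); @4: mip_level [4B, align 4] → 8; @8: depth [1B, align 1] → 9; +1 pad (align 2); @10: pitch [2B, align 2] → 12; size 12, align 4
@0: magic [2B, align 2] → 2
@2: flags [28B, align 2] → 30
@30: payload_len [4B, align 2] → 34
@34: seq [8B, align 2] → 42
@42: checksum [12B, align 2] → 54
within Descriptor: depth at 8
42 + 8 = 50

50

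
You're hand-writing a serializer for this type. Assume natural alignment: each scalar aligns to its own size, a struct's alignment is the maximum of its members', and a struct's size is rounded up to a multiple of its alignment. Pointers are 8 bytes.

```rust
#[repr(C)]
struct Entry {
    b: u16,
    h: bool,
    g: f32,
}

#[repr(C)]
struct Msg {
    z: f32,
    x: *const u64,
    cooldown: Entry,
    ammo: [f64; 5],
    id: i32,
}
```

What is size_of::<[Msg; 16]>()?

Entry: @0: b [2B, align 2] → 2; @2: h [1B, align 1] → 3; +1 pad (align 4); @4: g [4B, align 4] → 8; size 8, align 4
@0: z [4B, align 4] → 4
+4 pad (align 8)
@8: x [8B, align 8] → 16
@16: cooldown [8B, align 4] → 24
@24: ammo [40B, align 8] → 64
@64: id [4B, align 4] → 68
+4 tail pad (align 8)
size 72, align 8
array of 16: 16 × 72 = 1152

1152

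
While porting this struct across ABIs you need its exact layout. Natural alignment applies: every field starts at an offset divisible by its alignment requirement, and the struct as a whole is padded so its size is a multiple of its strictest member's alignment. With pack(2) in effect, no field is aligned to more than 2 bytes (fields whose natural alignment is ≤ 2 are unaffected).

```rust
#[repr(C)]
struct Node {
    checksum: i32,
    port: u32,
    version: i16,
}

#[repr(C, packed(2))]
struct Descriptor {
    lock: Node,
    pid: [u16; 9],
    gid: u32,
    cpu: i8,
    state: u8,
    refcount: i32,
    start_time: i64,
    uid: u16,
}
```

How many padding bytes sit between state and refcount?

Node: @0: checksum [4B, align 4] → 4; @4: port [4B, align 4] → 8; @8: version [2B, align 2] → 10; +2 tail pad (align 4); size 12, align 4
@0: lock [12B, align 2] → 12
@12: pid [18B, align 2] → 30
@30: gid [4B, align 2] → 34
@34: cpu [1B, align 1] → 35
@35: state [1B, align 1] → 36
@36: refcount [4B, align 2] → 40

0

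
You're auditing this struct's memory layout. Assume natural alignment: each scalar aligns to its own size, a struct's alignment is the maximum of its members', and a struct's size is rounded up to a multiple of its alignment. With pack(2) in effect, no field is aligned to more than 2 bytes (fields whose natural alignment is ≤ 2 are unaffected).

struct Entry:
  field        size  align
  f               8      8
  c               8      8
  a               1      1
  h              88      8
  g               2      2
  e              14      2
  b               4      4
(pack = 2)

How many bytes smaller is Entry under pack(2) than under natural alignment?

natural layout:
  f at 0 (size 8, align 8) → ends 8
  c at 8 (size 8, align 8) → ends 16
  a at 16 (size 1, align 1) → ends 17
  pad 7 to align 8 for h
  h at 24 (size 88, align 8) → ends 112
  g at 112 (size 2, align 2) → ends 114
  e at 114 (size 14, align 2) → ends 128
  b at 128 (size 4, align 4) → ends 132
  tail pad 4 to reach multiple of 8
  total 136 bytes, alignment 8
packed(2) layout:
  f at 0 (size 8, align 2) → ends 8
  c at 8 (size 8, align 2) → ends 16
  a at 16 (size 1, align 1) → ends 17
  pad 1 to align 2 for h
  h at 18 (size 88, align 2) → ends 106
  g at 106 (size 2, align 2) → ends 108
  e at 108 (size 14, align 2) → ends 122
  b at 122 (size 4, align 2) → ends 126
  total 126 bytes, alignment 2
136 − 126 = 10

10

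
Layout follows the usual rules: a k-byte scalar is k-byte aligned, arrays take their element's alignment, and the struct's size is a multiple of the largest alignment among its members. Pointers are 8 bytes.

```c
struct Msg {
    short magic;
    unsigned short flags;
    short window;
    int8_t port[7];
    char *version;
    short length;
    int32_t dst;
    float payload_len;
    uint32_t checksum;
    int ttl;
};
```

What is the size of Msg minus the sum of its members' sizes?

9

0..2  magic  (2B, 2-aligned)
2..4  flags  (2B, 2-aligned)
4..6  window  (2B, 2-aligned)
6..13  port  (7B, 1-aligned)
13..16  -- padding (3B)
16..24  version  (8B, 8-aligned)
24..26  length  (2B, 2-aligned)
26..28  -- padding (2B)
28..32  dst  (4B, 4-aligned)
32..36  payload_len  (4B, 4-aligned)
36..40  checksum  (4B, 4-aligned)
40..44  ttl  (4B, 4-aligned)
44..48  -- tail padding (4B)
sizeof = 48, alignof = 8
data bytes 39, size 48 → padding 9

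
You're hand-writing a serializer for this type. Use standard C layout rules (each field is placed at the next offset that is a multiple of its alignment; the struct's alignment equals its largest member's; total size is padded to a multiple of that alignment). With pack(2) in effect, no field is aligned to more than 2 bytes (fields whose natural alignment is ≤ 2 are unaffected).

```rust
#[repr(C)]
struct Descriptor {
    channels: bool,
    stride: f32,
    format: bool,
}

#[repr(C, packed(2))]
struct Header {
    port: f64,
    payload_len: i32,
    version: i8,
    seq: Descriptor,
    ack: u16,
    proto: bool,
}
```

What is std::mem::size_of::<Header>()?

Descriptor: channels at 0 (size 1, align 1) → ends 1; pad 3 to align 4 for stride; stride at 4 (size 4, align 4) → ends 8; format at 8 (size 1, align 1) → ends 9; tail pad 3 to reach multiple of 4; total 12 bytes, alignment 4
port at 0 (size 8, align 2) → ends 8
payload_len at 8 (size 4, align 2) → ends 12
version at 12 (size 1, align 1) → ends 13
pad 1 to align 2 for seq
seq at 14 (size 12, align 2) → ends 26
ack at 26 (size 2, align 2) → ends 28
proto at 28 (size 1, align 1) → ends 29
tail pad 1 to reach multiple of 2
total 30 bytes, alignment 2

30 bytes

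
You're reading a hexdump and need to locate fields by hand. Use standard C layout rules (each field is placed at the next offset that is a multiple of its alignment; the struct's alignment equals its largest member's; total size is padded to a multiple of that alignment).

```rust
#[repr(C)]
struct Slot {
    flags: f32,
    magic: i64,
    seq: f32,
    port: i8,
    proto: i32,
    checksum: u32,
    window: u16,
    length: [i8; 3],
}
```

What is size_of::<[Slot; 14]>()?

0..4  flags  (4B, 4-aligned)
4..8  -- padding (4B)
8..16  magic  (8B, 8-aligned)
16..20  seq  (4B, 4-aligned)
20..21  port  (1B, 1-aligned)
21..24  -- padding (3B)
24..28  proto  (4B, 4-aligned)
28..32  checksum  (4B, 4-aligned)
32..34  window  (2B, 2-aligned)
34..37  length  (3B, 1-aligned)
37..40  -- tail padding (3B)
sizeof = 40, alignof = 8
array of 14: 14 × 40 = 560

560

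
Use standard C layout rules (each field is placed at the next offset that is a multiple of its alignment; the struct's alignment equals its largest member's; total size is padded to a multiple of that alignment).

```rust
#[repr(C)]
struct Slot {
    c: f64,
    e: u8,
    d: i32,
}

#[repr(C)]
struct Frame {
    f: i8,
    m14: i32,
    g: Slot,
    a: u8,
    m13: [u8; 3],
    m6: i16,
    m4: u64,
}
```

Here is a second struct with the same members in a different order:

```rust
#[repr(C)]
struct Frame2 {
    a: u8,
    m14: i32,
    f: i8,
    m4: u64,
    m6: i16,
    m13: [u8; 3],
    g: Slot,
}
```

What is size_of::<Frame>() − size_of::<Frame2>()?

-8

Slot: @0: c [8B, align 8] → 8; @8: e [1B, align 1] → 9; +3 pad (align 4); @12: d [4B, align 4] → 16; size 16, align 8
@0: f [1B, align 1] → 1
+3 pad (align 4)
@4: m14 [4B, align 4] → 8
@8: g [16B, align 8] → 24
@24: a [1B, align 1] → 25
@25: m13 [3B, align 1] → 28
@28: m6 [2B, align 2] → 30
+2 pad (align 8)
@32: m4 [8B, align 8] → 40
size 40, align 8
— Frame2 —
@0: a [1B, align 1] → 1
+3 pad (align 4)
@4: m14 [4B, align 4] → 8
@8: f [1B, align 1] → 9
+7 pad (align 8)
@16: m4 [8B, align 8] → 24
@24: m6 [2B, align 2] → 26
@26: m13 [3B, align 1] → 29
+3 pad (align 8)
@32: g [16B, align 8] → 48
size 48, align 8
40 − 48 = -8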